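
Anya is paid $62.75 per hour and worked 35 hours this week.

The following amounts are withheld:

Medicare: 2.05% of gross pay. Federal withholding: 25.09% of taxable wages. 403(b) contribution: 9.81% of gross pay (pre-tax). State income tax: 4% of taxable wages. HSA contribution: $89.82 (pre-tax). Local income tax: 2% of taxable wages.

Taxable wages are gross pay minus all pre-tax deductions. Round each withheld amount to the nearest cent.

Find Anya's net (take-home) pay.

Gross pay: 35 × $62.75 = $2,196.25
403(b) contribution: $2,196.25 × 0.0981 = $215.45
HSA contribution: $89.82
Pre-tax total = $215.45 + $89.82 = $305.27
Taxable wages = $2,196.25 − $305.27 = $1,890.98
State income tax: $1,890.98 × 0.04 = $75.64
Federal withholding: $1,890.98 × 0.2509 = $474.45
Local income tax: $1,890.98 × 0.02 = $37.82
Medicare: $2,196.25 × 0.0205 = $45.02
Total deductions = $215.45 + $89.82 + $75.64 + $474.45 + $37.82 + $45.02 = $938.20
Net pay = $2,196.25 − $938.20 = $1,258.05

$1,258.05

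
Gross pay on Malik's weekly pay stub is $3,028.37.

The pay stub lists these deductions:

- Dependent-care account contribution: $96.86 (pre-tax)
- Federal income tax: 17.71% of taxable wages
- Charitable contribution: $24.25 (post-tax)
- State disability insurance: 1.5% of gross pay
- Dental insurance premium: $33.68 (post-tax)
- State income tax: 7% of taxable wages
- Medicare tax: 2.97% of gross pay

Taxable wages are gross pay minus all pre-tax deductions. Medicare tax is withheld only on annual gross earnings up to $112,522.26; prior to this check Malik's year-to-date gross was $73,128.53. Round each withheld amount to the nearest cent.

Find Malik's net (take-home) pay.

$2,013.83

Dependent-care account contribution: $96.86
Taxable wages = $3,028.37 − $96.86 = $2,931.51
Federal income tax: $2,931.51 × 0.1771 = $519.17
State income tax: $2,931.51 × 0.07 = $205.21
State disability insurance: $3,028.37 × 0.015 = $45.43
Medicare tax: cap not yet reached, full $3,028.37 is subject → $3,028.37 × 0.0297 = $89.94
Charitable contribution: $24.25
Dental insurance premium: $33.68
Total deductions = $96.86 + $519.17 + $205.21 + $45.43 + $89.94 + $24.25 + $33.68 = $1,014.54
Net pay = $3,028.37 − $1,014.54 = $2,013.83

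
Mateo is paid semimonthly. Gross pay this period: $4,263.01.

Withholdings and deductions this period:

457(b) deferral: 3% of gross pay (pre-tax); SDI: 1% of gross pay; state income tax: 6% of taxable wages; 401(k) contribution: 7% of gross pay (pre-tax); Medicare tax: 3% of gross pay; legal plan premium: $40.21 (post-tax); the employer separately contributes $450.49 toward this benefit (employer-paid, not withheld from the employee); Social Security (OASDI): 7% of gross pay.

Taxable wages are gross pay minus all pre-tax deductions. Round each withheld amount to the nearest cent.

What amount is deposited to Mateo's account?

401(k) contribution: $4,263.01 × 0.07 = $298.41
457(b) deferral: $4,263.01 × 0.03 = $127.89
Pre-tax total = $298.41 + $127.89 = $426.30
Taxable wages = $4,263.01 − $426.30 = $3,836.71
State income tax: $3,836.71 × 0.06 = $230.20
Social Security (OASDI): $4,263.01 × 0.07 = $298.41
SDI: $4,263.01 × 0.01 = $42.63
Medicare tax: $4,263.01 × 0.03 = $127.89
Legal plan premium: $40.21
(Employer's $450.49 toward legal plan premium is not withheld from the employee.)
Total deductions = $298.41 + $127.89 + $230.20 + $298.41 + $42.63 + $127.89 + $40.21 = $1,165.64
Net pay = $4,263.01 − $1,165.64 = $3,097.37

$3,097.37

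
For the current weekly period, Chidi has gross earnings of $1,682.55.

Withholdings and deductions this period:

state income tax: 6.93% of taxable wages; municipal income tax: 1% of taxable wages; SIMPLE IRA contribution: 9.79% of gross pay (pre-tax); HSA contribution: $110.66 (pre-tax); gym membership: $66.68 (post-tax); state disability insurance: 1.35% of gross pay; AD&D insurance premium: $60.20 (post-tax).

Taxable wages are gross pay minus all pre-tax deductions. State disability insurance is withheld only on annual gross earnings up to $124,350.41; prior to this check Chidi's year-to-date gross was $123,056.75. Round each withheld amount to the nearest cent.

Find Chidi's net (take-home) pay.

HSA contribution: $110.66
SIMPLE IRA contribution: $1,682.55 × 0.0979 = $164.72
Pre-tax total = $110.66 + $164.72 = $275.38
Taxable wages = $1,682.55 − $275.38 = $1,407.17
Municipal income tax: $1,407.17 × 0.01 = $14.07
State income tax: $1,407.17 × 0.0693 = $97.52
State disability insurance: only $124,350.41 − $123,056.75 = $1,293.66 of this check is subject → $1,293.66 × 0.0135 = $17.46
Gym membership: $66.68
AD&D insurance premium: $60.20
Total deductions = $110.66 + $164.72 + $14.07 + $97.52 + $17.46 + $66.68 + $60.20 = $531.31
Net pay = $1,682.55 − $531.31 = $1,151.24

$1,151.24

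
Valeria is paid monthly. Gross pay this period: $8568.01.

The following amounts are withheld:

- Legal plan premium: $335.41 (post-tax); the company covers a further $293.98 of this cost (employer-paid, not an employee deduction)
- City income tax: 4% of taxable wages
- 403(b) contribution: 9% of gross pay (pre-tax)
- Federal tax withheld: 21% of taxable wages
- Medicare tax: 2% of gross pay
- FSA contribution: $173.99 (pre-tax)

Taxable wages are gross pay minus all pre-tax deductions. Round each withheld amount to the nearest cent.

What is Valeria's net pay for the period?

$5210.40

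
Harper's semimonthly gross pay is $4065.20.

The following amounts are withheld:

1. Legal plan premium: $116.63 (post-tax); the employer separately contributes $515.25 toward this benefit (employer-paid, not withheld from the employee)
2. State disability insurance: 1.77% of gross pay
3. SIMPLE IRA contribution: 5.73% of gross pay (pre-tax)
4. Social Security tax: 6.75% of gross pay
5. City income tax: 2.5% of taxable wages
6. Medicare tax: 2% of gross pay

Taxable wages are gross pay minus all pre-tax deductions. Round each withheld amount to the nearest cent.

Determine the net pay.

$3192.17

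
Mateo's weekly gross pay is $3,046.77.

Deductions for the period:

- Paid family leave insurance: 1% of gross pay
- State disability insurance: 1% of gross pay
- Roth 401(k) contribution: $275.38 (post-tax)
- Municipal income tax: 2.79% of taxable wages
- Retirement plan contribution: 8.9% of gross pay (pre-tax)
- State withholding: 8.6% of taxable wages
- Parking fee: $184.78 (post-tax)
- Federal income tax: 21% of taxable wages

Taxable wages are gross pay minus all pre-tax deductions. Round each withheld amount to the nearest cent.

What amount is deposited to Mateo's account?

$1,355.49

Retirement plan contribution: $3,046.77 × 0.089 = $271.16
Taxable wages = $3,046.77 − $271.16 = $2,775.61
State withholding: $2,775.61 × 0.086 = $238.70
Municipal income tax: $2,775.61 × 0.0279 = $77.44
Federal income tax: $2,775.61 × 0.21 = $582.88
Paid family leave insurance: $3,046.77 × 0.01 = $30.47
State disability insurance: $3,046.77 × 0.01 = $30.47
Parking fee: $184.78
Roth 401(k) contribution: $275.38
Total deductions = $271.16 + $238.70 + $77.44 + $582.88 + $30.47 + $30.47 + $184.78 + $275.38 = $1,691.28
Net pay = $3,046.77 − $1,691.28 = $1,355.49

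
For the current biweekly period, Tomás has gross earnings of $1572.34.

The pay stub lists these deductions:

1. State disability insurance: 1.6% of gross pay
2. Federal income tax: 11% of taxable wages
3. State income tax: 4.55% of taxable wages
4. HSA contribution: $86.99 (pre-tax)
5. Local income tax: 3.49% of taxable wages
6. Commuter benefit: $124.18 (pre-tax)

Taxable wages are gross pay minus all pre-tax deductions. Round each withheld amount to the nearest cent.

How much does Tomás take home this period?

HSA contribution: $86.99
Commuter benefit: $124.18
Pre-tax total = $86.99 + $124.18 = $211.17
Taxable wages = $1572.34 − $211.17 = $1361.17
State income tax: $1361.17 × 0.0455 = $61.93
Local income tax: $1361.17 × 0.0349 = $47.50
Federal income tax: $1361.17 × 0.11 = $149.73
State disability insurance: $1572.34 × 0.016 = $25.16
Total deductions = $86.99 + $124.18 + $61.93 + $47.50 + $149.73 + $25.16 = $495.49
Net pay = $1572.34 − $495.49 = $1076.85

$1076.85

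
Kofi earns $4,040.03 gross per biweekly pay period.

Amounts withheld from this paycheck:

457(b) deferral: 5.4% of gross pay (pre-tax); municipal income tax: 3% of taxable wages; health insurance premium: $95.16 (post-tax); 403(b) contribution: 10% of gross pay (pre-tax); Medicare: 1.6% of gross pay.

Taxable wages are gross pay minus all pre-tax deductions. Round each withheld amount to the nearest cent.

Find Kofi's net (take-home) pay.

403(b) contribution: $4,040.03 × 0.1 = $404.00
457(b) deferral: $4,040.03 × 0.054 = $218.16
Pre-tax total = $404.00 + $218.16 = $622.16
Taxable wages = $4,040.03 − $622.16 = $3,417.87
Municipal income tax: $3,417.87 × 0.03 = $102.54
Medicare: $4,040.03 × 0.016 = $64.64
Health insurance premium: $95.16
Total deductions = $404.00 + $218.16 + $102.54 + $64.64 + $95.16 = $884.50
Net pay = $4,040.03 − $884.50 = $3,155.53

$3,155.53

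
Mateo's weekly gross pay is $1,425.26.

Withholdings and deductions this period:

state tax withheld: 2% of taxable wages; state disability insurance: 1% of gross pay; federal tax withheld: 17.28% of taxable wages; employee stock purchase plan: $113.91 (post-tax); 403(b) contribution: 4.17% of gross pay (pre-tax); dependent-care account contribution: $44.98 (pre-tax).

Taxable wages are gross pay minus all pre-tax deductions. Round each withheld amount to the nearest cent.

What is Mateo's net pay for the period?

$938.03

Dependent-care account contribution: $44.98
403(b) contribution: $1,425.26 × 0.0417 = $59.43
Pre-tax total = $44.98 + $59.43 = $104.41
Taxable wages = $1,425.26 − $104.41 = $1,320.85
Federal tax withheld: $1,320.85 × 0.1728 = $228.24
State tax withheld: $1,320.85 × 0.02 = $26.42
State disability insurance: $1,425.26 × 0.01 = $14.25
Employee stock purchase plan: $113.91
Total deductions = $44.98 + $59.43 + $228.24 + $26.42 + $14.25 + $113.91 = $487.23
Net pay = $1,425.26 − $487.23 = $938.03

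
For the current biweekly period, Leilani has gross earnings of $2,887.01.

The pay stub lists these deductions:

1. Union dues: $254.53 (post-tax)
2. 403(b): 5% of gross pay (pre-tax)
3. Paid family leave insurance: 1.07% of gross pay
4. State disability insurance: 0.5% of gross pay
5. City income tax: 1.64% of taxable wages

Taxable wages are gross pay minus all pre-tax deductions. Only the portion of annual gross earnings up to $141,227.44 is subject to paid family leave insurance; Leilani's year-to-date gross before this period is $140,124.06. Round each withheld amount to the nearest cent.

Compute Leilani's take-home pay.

403(b): $2,887.01 × 0.05 = $144.35
Taxable wages = $2,887.01 − $144.35 = $2,742.66
City income tax: $2,742.66 × 0.0164 = $44.98
State disability insurance: $2,887.01 × 0.005 = $14.44
Paid family leave insurance: only $141,227.44 − $140,124.06 = $1,103.38 of this check is subject → $1,103.38 × 0.0107 = $11.81
Union dues: $254.53
Total deductions = $144.35 + $44.98 + $14.44 + $11.81 + $254.53 = $470.11
Net pay = $2,887.01 − $470.11 = $2,416.90

$2,416.90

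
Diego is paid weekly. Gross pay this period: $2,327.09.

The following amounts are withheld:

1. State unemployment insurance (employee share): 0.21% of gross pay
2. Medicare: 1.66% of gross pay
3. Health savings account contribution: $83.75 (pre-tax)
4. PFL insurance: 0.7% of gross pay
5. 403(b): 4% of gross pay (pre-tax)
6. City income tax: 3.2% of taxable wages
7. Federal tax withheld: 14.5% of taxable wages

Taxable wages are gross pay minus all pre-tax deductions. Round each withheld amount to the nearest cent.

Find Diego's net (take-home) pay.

$1,709.85

403(b): $2,327.09 × 0.04 = $93.08
Health savings account contribution: $83.75
Pre-tax total = $93.08 + $83.75 = $176.83
Taxable wages = $2,327.09 − $176.83 = $2,150.26
Federal tax withheld: $2,150.26 × 0.145 = $311.79
City income tax: $2,150.26 × 0.032 = $68.81
Medicare: $2,327.09 × 0.0166 = $38.63
PFL insurance: $2,327.09 × 0.007 = $16.29
State unemployment insurance (employee share): $2,327.09 × 0.0021 = $4.89
Total deductions = $93.08 + $83.75 + $311.79 + $68.81 + $38.63 + $16.29 + $4.89 = $617.24
Net pay = $2,327.09 − $617.24 = $1,709.85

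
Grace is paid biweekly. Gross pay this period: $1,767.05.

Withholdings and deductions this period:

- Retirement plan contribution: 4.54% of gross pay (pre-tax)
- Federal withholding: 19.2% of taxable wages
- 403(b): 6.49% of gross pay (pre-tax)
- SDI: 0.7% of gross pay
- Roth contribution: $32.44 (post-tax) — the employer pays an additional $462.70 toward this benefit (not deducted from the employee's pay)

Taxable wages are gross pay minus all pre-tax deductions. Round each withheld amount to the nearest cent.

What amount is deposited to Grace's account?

403(b): $1,767.05 × 0.0649 = $114.68
Retirement plan contribution: $1,767.05 × 0.0454 = $80.22
Pre-tax total = $114.68 + $80.22 = $194.90
Taxable wages = $1,767.05 − $194.90 = $1,572.15
Federal withholding: $1,572.15 × 0.192 = $301.85
SDI: $1,767.05 × 0.007 = $12.37
Roth contribution: $32.44
(Employer's $462.70 toward Roth contribution is not withheld from the employee.)
Total deductions = $114.68 + $80.22 + $301.85 + $12.37 + $32.44 = $541.56
Net pay = $1,767.05 − $541.56 = $1,225.49

$1,225.49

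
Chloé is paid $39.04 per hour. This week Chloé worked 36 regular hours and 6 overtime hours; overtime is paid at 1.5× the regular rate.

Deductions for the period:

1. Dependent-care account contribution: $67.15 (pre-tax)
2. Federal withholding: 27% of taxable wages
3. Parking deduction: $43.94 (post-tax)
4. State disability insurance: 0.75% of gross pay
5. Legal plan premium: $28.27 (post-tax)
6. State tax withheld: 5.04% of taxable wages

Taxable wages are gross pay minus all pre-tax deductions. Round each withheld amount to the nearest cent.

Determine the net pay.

$1,062.89

Regular pay: 36 × $39.04 = $1,405.44
Overtime pay: 6 × $39.04 × 1.5 = $351.36
Gross pay = $1,405.44 + $351.36 = $1,756.80
Dependent-care account contribution: $67.15
Taxable wages = $1,756.80 − $67.15 = $1,689.65
State tax withheld: $1,689.65 × 0.0504 = $85.16
Federal withholding: $1,689.65 × 0.27 = $456.21
State disability insurance: $1,756.80 × 0.0075 = $13.18
Legal plan premium: $28.27
Parking deduction: $43.94
Total deductions = $67.15 + $85.16 + $456.21 + $13.18 + $28.27 + $43.94 = $693.91
Net pay = $1,756.80 − $693.91 = $1,062.89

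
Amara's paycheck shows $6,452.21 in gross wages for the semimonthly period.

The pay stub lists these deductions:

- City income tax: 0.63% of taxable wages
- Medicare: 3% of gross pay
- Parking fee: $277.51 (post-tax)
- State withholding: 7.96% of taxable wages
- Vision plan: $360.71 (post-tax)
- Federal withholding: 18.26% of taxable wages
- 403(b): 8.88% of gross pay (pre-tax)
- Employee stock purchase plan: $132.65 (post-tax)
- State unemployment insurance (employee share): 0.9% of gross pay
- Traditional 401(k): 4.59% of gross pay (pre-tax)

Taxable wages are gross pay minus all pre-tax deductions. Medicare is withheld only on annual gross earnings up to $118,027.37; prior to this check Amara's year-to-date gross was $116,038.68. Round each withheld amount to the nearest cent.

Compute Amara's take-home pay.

403(b): $6,452.21 × 0.0888 = $572.96
Traditional 401(k): $6,452.21 × 0.0459 = $296.16
Pre-tax total = $572.96 + $296.16 = $869.12
Taxable wages = $6,452.21 − $869.12 = $5,583.09
State withholding: $5,583.09 × 0.0796 = $444.41
Federal withholding: $5,583.09 × 0.1826 = $1,019.47
City income tax: $5,583.09 × 0.0063 = $35.17
Medicare: only $118,027.37 − $116,038.68 = $1,988.69 of this check is subject → $1,988.69 × 0.03 = $59.66
State unemployment insurance (employee share): $6,452.21 × 0.009 = $58.07
Vision plan: $360.71
Parking fee: $277.51
Employee stock purchase plan: $132.65
Total deductions = $572.96 + $296.16 + $444.41 + $1,019.47 + $35.17 + $59.66 + $58.07 + $360.71 + $277.51 + $132.65 = $3,256.77
Net pay = $6,452.21 − $3,256.77 = $3,195.44

$3,195.44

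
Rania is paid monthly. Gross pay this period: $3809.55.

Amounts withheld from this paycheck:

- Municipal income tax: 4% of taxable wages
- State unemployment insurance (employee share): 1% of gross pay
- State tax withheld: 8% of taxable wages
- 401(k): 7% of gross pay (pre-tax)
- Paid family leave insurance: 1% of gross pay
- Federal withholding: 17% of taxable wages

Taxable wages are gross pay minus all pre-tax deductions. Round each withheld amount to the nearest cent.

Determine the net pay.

401(k): $3809.55 × 0.07 = $266.67
Taxable wages = $3809.55 − $266.67 = $3542.88
State tax withheld: $3542.88 × 0.08 = $283.43
Municipal income tax: $3542.88 × 0.04 = $141.72
Federal withholding: $3542.88 × 0.17 = $602.29
State unemployment insurance (employee share): $3809.55 × 0.01 = $38.10
Paid family leave insurance: $3809.55 × 0.01 = $38.10
Total deductions = $266.67 + $283.43 + $141.72 + $602.29 + $38.10 + $38.10 = $1370.31
Net pay = $3809.55 − $1370.31 = $2439.24

$2439.24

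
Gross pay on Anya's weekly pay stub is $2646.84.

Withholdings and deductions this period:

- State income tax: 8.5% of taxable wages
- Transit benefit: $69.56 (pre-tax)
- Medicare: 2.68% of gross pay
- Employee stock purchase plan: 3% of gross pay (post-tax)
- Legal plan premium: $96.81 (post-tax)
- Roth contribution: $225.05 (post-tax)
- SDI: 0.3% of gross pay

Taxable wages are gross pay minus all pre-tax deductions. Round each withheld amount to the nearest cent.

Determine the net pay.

$1878.06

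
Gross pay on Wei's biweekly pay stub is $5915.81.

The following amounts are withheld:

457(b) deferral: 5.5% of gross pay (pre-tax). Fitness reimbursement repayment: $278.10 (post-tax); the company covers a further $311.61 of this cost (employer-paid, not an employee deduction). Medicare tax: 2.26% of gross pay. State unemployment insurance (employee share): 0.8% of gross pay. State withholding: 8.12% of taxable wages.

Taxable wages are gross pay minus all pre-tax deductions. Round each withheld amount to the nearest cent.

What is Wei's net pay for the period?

457(b) deferral: $5915.81 × 0.055 = $325.37
Taxable wages = $5915.81 − $325.37 = $5590.44
State withholding: $5590.44 × 0.0812 = $453.94
Medicare tax: $5915.81 × 0.0226 = $133.70
State unemployment insurance (employee share): $5915.81 × 0.008 = $47.33
Fitness reimbursement repayment: $278.10
(Employer's $311.61 toward fitness reimbursement repayment is not withheld from the employee.)
Total deductions = $325.37 + $453.94 + $133.70 + $47.33 + $278.10 = $1238.44
Net pay = $5915.81 − $1238.44 = $4677.37

$4677.37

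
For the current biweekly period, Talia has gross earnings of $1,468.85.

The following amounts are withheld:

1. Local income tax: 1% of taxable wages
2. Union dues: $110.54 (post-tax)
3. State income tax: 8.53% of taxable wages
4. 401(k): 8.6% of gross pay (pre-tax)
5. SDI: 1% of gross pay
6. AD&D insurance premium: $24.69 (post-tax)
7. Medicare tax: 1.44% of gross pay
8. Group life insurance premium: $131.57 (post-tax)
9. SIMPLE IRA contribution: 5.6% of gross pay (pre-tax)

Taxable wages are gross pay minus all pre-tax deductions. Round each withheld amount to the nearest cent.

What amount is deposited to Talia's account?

SIMPLE IRA contribution: $1,468.85 × 0.056 = $82.26
401(k): $1,468.85 × 0.086 = $126.32
Pre-tax total = $82.26 + $126.32 = $208.58
Taxable wages = $1,468.85 − $208.58 = $1,260.27
State income tax: $1,260.27 × 0.0853 = $107.50
Local income tax: $1,260.27 × 0.01 = $12.60
Medicare tax: $1,468.85 × 0.0144 = $21.15
SDI: $1,468.85 × 0.01 = $14.69
AD&D insurance premium: $24.69
Union dues: $110.54
Group life insurance premium: $131.57
Total deductions = $82.26 + $126.32 + $107.50 + $12.60 + $21.15 + $14.69 + $24.69 + $110.54 + $131.57 = $631.32
Net pay = $1,468.85 − $631.32 = $837.53

$837.53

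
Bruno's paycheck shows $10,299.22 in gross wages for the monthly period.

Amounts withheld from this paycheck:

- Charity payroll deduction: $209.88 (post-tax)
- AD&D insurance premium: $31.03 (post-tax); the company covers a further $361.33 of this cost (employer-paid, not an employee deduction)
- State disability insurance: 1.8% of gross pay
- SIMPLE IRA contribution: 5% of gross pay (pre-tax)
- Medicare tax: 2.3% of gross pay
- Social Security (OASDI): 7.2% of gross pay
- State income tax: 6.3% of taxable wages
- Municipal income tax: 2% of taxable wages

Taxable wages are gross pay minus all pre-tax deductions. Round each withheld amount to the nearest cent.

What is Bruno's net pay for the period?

$7,567.44

SIMPLE IRA contribution: $10,299.22 × 0.05 = $514.96
Taxable wages = $10,299.22 − $514.96 = $9,784.26
Municipal income tax: $9,784.26 × 0.02 = $195.69
State income tax: $9,784.26 × 0.063 = $616.41
Medicare tax: $10,299.22 × 0.023 = $236.88
State disability insurance: $10,299.22 × 0.018 = $185.39
Social Security (OASDI): $10,299.22 × 0.072 = $741.54
AD&D insurance premium: $31.03
Charity payroll deduction: $209.88
(Employer's $361.33 toward AD&D insurance premium is not withheld from the employee.)
Total deductions = $514.96 + $195.69 + $616.41 + $236.88 + $185.39 + $741.54 + $31.03 + $209.88 = $2,731.78
Net pay = $10,299.22 − $2,731.78 = $7,567.44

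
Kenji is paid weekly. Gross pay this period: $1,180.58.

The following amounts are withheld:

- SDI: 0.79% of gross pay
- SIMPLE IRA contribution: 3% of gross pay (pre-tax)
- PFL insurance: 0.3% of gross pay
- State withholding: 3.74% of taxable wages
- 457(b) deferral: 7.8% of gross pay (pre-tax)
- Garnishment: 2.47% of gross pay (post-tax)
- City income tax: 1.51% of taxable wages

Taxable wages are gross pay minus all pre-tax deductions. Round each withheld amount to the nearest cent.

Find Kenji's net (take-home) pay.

$955.76

457(b) deferral: $1,180.58 × 0.078 = $92.09
SIMPLE IRA contribution: $1,180.58 × 0.03 = $35.42
Pre-tax total = $92.09 + $35.42 = $127.51
Taxable wages = $1,180.58 − $127.51 = $1,053.07
City income tax: $1,053.07 × 0.0151 = $15.90
State withholding: $1,053.07 × 0.0374 = $39.38
SDI: $1,180.58 × 0.0079 = $9.33
PFL insurance: $1,180.58 × 0.003 = $3.54
Garnishment: $1,180.58 × 0.0247 = $29.16
Total deductions = $92.09 + $35.42 + $15.90 + $39.38 + $9.33 + $3.54 + $29.16 = $224.82
Net pay = $1,180.58 − $224.82 = $955.76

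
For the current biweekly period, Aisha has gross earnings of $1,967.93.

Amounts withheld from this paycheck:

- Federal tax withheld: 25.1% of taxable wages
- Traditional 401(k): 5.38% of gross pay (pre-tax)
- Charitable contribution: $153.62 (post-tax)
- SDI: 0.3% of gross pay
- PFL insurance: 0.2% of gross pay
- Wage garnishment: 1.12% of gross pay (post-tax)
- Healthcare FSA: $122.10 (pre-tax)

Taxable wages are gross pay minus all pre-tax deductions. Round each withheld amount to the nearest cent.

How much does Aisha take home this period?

$1,117.73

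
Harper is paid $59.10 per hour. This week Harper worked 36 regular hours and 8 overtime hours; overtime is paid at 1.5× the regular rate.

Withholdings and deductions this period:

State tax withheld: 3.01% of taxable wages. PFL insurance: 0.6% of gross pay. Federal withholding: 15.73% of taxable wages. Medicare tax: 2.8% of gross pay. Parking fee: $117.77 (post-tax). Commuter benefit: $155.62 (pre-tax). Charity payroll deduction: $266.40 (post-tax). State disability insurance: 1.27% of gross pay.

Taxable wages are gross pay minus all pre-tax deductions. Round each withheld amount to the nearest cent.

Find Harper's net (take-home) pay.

$1,662.08

Regular pay: 36 × $59.10 = $2,127.60
Overtime pay: 8 × $59.10 × 1.5 = $709.20
Gross pay = $2,127.60 + $709.20 = $2,836.80
Commuter benefit: $155.62
Taxable wages = $2,836.80 − $155.62 = $2,681.18
State tax withheld: $2,681.18 × 0.0301 = $80.70
Federal withholding: $2,681.18 × 0.1573 = $421.75
State disability insurance: $2,836.80 × 0.0127 = $36.03
Medicare tax: $2,836.80 × 0.028 = $79.43
PFL insurance: $2,836.80 × 0.006 = $17.02
Charity payroll deduction: $266.40
Parking fee: $117.77
Total deductions = $155.62 + $80.70 + $421.75 + $36.03 + $79.43 + $17.02 + $266.40 + $117.77 = $1,174.72
Net pay = $2,836.80 − $1,174.72 = $1,662.08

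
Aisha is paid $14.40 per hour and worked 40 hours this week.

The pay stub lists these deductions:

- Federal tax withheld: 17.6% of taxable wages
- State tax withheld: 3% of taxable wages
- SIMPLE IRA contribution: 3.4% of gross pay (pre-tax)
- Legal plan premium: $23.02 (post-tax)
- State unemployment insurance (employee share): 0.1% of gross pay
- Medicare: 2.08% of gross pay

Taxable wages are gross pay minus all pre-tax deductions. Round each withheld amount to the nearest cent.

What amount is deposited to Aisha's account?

Gross pay: 40 × $14.40 = $576.00
SIMPLE IRA contribution: $576.00 × 0.034 = $19.58
Taxable wages = $576.00 − $19.58 = $556.42
Federal tax withheld: $556.42 × 0.176 = $97.93
State tax withheld: $556.42 × 0.03 = $16.69
State unemployment insurance (employee share): $576.00 × 0.001 = $0.58
Medicare: $576.00 × 0.0208 = $11.98
Legal plan premium: $23.02
Total deductions = $19.58 + $97.93 + $16.69 + $0.58 + $11.98 + $23.02 = $169.78
Net pay = $576.00 − $169.78 = $406.22

$406.22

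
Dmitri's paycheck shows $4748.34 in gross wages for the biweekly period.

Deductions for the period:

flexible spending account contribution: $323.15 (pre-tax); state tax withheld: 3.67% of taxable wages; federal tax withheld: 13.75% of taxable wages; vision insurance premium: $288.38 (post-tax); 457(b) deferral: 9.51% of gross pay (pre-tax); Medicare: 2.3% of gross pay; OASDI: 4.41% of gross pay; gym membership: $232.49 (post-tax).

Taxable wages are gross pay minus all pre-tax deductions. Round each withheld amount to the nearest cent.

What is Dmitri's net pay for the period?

$2441.94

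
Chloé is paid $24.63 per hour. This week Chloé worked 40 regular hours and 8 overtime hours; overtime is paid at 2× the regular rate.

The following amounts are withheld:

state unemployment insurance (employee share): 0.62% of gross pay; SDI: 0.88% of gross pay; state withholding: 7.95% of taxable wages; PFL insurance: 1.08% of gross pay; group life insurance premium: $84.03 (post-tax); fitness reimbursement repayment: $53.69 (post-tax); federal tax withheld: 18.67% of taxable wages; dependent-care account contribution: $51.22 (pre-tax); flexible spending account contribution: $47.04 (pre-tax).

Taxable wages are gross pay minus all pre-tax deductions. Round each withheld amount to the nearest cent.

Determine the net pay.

Regular pay: 40 × $24.63 = $985.20
Overtime pay: 8 × $24.63 × 2 = $394.08
Gross pay = $985.20 + $394.08 = $1,379.28
Dependent-care account contribution: $51.22
Flexible spending account contribution: $47.04
Pre-tax total = $51.22 + $47.04 = $98.26
Taxable wages = $1,379.28 − $98.26 = $1,281.02
Federal tax withheld: $1,281.02 × 0.1867 = $239.17
State withholding: $1,281.02 × 0.0795 = $101.84
SDI: $1,379.28 × 0.0088 = $12.14
State unemployment insurance (employee share): $1,379.28 × 0.0062 = $8.55
PFL insurance: $1,379.28 × 0.0108 = $14.90
Group life insurance premium: $84.03
Fitness reimbursement repayment: $53.69
Total deductions = $51.22 + $47.04 + $239.17 + $101.84 + $12.14 + $8.55 + $14.90 + $84.03 + $53.69 = $612.58
Net pay = $1,379.28 − $612.58 = $766.70

$766.70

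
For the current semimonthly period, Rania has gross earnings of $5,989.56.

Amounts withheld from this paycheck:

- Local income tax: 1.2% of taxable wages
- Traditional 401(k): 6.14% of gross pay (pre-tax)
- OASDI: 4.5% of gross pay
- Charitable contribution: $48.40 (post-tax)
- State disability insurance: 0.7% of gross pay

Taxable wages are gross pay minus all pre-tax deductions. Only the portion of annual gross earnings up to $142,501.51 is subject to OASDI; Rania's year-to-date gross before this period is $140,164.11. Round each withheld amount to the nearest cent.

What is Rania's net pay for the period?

$5,358.83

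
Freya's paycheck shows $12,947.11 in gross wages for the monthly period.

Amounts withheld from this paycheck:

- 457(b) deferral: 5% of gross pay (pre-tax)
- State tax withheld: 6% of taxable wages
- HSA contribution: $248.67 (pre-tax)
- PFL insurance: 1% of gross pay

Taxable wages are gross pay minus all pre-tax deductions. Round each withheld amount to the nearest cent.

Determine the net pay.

$11,198.55

457(b) deferral: $12,947.11 × 0.05 = $647.36
HSA contribution: $248.67
Pre-tax total = $647.36 + $248.67 = $896.03
Taxable wages = $12,947.11 − $896.03 = $12,051.08
State tax withheld: $12,051.08 × 0.06 = $723.06
PFL insurance: $12,947.11 × 0.01 = $129.47
Total deductions = $647.36 + $248.67 + $723.06 + $129.47 = $1,748.56
Net pay = $12,947.11 − $1,748.56 = $11,198.55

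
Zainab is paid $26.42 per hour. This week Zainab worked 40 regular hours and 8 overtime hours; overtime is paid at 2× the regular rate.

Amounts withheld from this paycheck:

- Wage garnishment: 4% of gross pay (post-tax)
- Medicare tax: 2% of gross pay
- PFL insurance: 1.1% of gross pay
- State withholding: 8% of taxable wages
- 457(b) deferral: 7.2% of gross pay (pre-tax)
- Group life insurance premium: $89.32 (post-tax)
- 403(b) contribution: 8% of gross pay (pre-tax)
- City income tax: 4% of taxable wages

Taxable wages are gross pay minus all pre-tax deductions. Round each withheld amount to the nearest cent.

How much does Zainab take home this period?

Regular pay: 40 × $26.42 = $1,056.80
Overtime pay: 8 × $26.42 × 2 = $422.72
Gross pay = $1,056.80 + $422.72 = $1,479.52
403(b) contribution: $1,479.52 × 0.08 = $118.36
457(b) deferral: $1,479.52 × 0.072 = $106.53
Pre-tax total = $118.36 + $106.53 = $224.89
Taxable wages = $1,479.52 − $224.89 = $1,254.63
City income tax: $1,254.63 × 0.04 = $50.19
State withholding: $1,254.63 × 0.08 = $100.37
Medicare tax: $1,479.52 × 0.02 = $29.59
PFL insurance: $1,479.52 × 0.011 = $16.27
Group life insurance premium: $89.32
Wage garnishment: $1,479.52 × 0.04 = $59.18
Total deductions = $118.36 + $106.53 + $50.19 + $100.37 + $29.59 + $16.27 + $89.32 + $59.18 = $569.81
Net pay = $1,479.52 − $569.81 = $909.71

$909.71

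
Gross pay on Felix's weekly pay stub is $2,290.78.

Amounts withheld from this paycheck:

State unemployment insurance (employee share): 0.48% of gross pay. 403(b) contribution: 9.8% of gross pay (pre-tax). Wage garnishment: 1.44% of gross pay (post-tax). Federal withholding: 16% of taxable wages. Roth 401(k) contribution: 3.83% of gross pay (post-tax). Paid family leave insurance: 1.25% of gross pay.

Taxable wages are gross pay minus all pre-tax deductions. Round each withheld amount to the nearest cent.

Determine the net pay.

403(b) contribution: $2,290.78 × 0.098 = $224.50
Taxable wages = $2,290.78 − $224.50 = $2,066.28
Federal withholding: $2,066.28 × 0.16 = $330.60
Paid family leave insurance: $2,290.78 × 0.0125 = $28.63
State unemployment insurance (employee share): $2,290.78 × 0.0048 = $11.00
Wage garnishment: $2,290.78 × 0.0144 = $32.99
Roth 401(k) contribution: $2,290.78 × 0.0383 = $87.74
Total deductions = $224.50 + $330.60 + $28.63 + $11.00 + $32.99 + $87.74 = $715.46
Net pay = $2,290.78 − $715.46 = $1,575.32

$1,575.32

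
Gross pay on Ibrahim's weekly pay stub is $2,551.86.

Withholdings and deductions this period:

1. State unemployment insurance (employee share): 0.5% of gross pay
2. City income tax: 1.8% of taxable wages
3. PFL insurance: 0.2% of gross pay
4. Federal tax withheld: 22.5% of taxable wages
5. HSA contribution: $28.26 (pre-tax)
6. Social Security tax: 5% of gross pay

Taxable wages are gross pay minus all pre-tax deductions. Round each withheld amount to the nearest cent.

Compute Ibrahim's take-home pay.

$1,764.92

HSA contribution: $28.26
Taxable wages = $2,551.86 − $28.26 = $2,523.60
City income tax: $2,523.60 × 0.018 = $45.42
Federal tax withheld: $2,523.60 × 0.225 = $567.81
PFL insurance: $2,551.86 × 0.002 = $5.10
State unemployment insurance (employee share): $2,551.86 × 0.005 = $12.76
Social Security tax: $2,551.86 × 0.05 = $127.59
Total deductions = $28.26 + $45.42 + $567.81 + $5.10 + $12.76 + $127.59 = $786.94
Net pay = $2,551.86 − $786.94 = $1,764.92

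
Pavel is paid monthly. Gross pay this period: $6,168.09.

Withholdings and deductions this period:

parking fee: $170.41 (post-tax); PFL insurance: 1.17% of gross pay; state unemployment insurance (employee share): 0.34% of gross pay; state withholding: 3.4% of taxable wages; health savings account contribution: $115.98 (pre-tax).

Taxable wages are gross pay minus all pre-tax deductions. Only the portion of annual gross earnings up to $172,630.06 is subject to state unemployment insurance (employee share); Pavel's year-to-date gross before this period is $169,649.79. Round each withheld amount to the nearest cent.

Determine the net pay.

$5,593.63

Health savings account contribution: $115.98
Taxable wages = $6,168.09 − $115.98 = $6,052.11
State withholding: $6,052.11 × 0.034 = $205.77
State unemployment insurance (employee share): only $172,630.06 − $169,649.79 = $2,980.27 of this check is subject → $2,980.27 × 0.0034 = $10.13
PFL insurance: $6,168.09 × 0.0117 = $72.17
Parking fee: $170.41
Total deductions = $115.98 + $205.77 + $10.13 + $72.17 + $170.41 = $574.46
Net pay = $6,168.09 − $574.46 = $5,593.63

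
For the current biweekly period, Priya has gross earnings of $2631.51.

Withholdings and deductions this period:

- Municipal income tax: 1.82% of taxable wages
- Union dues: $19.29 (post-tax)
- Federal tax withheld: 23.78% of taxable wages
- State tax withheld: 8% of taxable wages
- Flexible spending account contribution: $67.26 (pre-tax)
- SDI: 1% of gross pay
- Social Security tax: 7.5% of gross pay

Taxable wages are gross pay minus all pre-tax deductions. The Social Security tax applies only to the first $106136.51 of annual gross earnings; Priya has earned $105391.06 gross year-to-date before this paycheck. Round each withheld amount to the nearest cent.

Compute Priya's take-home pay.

$1601.14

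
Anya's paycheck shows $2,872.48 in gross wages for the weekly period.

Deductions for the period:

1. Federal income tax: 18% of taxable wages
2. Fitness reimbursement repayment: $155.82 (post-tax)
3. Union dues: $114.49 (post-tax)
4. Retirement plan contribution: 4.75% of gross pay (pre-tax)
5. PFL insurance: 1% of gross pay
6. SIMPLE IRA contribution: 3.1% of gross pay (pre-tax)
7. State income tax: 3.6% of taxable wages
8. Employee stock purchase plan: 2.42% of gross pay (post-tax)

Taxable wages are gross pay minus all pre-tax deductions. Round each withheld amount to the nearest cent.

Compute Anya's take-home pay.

$1,706.70

Retirement plan contribution: $2,872.48 × 0.0475 = $136.44
SIMPLE IRA contribution: $2,872.48 × 0.031 = $89.05
Pre-tax total = $136.44 + $89.05 = $225.49
Taxable wages = $2,872.48 − $225.49 = $2,646.99
State income tax: $2,646.99 × 0.036 = $95.29
Federal income tax: $2,646.99 × 0.18 = $476.46
PFL insurance: $2,872.48 × 0.01 = $28.72
Employee stock purchase plan: $2,872.48 × 0.0242 = $69.51
Union dues: $114.49
Fitness reimbursement repayment: $155.82
Total deductions = $136.44 + $89.05 + $95.29 + $476.46 + $28.72 + $69.51 + $114.49 + $155.82 = $1,165.78
Net pay = $2,872.48 − $1,165.78 = $1,706.70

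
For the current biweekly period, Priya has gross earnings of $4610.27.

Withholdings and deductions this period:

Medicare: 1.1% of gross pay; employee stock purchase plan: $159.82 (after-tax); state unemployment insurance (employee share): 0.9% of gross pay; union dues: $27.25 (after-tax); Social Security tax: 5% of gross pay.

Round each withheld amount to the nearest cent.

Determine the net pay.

$4100.49

State unemployment insurance (employee share): $4610.27 × 0.009 = $41.49
Social Security tax: $4610.27 × 0.05 = $230.51
Medicare: $4610.27 × 0.011 = $50.71
Employee stock purchase plan: $159.82
Union dues: $27.25
Total deductions = $41.49 + $230.51 + $50.71 + $159.82 + $27.25 = $509.78
Net pay = $4610.27 − $509.78 = $4100.49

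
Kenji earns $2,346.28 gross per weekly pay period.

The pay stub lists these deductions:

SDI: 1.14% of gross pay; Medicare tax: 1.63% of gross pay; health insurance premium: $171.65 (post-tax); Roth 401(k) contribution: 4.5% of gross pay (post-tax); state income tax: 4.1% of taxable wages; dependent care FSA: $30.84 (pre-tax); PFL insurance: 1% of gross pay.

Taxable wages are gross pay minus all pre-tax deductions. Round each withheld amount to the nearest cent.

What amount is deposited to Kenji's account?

Dependent care FSA: $30.84
Taxable wages = $2,346.28 − $30.84 = $2,315.44
State income tax: $2,315.44 × 0.041 = $94.93
PFL insurance: $2,346.28 × 0.01 = $23.46
SDI: $2,346.28 × 0.0114 = $26.75
Medicare tax: $2,346.28 × 0.0163 = $38.24
Roth 401(k) contribution: $2,346.28 × 0.045 = $105.58
Health insurance premium: $171.65
Total deductions = $30.84 + $94.93 + $23.46 + $26.75 + $38.24 + $105.58 + $171.65 = $491.45
Net pay = $2,346.28 − $491.45 = $1,854.83

$1,854.83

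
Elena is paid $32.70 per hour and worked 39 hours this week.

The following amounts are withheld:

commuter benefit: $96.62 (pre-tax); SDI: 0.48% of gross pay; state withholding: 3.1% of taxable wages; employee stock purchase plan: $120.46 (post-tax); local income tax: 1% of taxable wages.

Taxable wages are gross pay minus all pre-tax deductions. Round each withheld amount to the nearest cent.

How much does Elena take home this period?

Gross pay: 39 × $32.70 = $1,275.30
Commuter benefit: $96.62
Taxable wages = $1,275.30 − $96.62 = $1,178.68
State withholding: $1,178.68 × 0.031 = $36.54
Local income tax: $1,178.68 × 0.01 = $11.79
SDI: $1,275.30 × 0.0048 = $6.12
Employee stock purchase plan: $120.46
Total deductions = $96.62 + $36.54 + $11.79 + $6.12 + $120.46 = $271.53
Net pay = $1,275.30 − $271.53 = $1,003.77

$1,003.77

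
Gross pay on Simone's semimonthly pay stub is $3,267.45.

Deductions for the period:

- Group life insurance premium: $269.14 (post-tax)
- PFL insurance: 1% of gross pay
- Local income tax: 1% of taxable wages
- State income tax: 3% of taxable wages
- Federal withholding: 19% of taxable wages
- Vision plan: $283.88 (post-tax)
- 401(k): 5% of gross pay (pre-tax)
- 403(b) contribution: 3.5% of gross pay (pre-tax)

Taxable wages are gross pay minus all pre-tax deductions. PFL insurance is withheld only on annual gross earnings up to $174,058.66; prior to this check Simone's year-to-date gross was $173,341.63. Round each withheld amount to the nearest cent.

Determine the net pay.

$1,741.89

401(k): $3,267.45 × 0.05 = $163.37
403(b) contribution: $3,267.45 × 0.035 = $114.36
Pre-tax total = $163.37 + $114.36 = $277.73
Taxable wages = $3,267.45 − $277.73 = $2,989.72
Federal withholding: $2,989.72 × 0.19 = $568.05
State income tax: $2,989.72 × 0.03 = $89.69
Local income tax: $2,989.72 × 0.01 = $29.90
PFL insurance: only $174,058.66 − $173,341.63 = $717.03 of this check is subject → $717.03 × 0.01 = $7.17
Vision plan: $283.88
Group life insurance premium: $269.14
Total deductions = $163.37 + $114.36 + $568.05 + $89.69 + $29.90 + $7.17 + $283.88 + $269.14 = $1,525.56
Net pay = $3,267.45 − $1,525.56 = $1,741.89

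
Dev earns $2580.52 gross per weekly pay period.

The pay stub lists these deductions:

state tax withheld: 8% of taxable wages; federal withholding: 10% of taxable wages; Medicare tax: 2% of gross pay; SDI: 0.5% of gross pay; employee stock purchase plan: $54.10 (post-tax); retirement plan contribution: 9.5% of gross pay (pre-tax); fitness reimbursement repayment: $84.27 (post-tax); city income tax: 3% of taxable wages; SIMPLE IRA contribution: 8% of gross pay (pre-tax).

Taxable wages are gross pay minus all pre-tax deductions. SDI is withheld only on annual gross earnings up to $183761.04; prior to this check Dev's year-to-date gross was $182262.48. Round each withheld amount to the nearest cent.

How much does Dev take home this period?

SIMPLE IRA contribution: $2580.52 × 0.08 = $206.44
Retirement plan contribution: $2580.52 × 0.095 = $245.15
Pre-tax total = $206.44 + $245.15 = $451.59
Taxable wages = $2580.52 − $451.59 = $2128.93
Federal withholding: $2128.93 × 0.1 = $212.89
City income tax: $2128.93 × 0.03 = $63.87
State tax withheld: $2128.93 × 0.08 = $170.31
Medicare tax: $2580.52 × 0.02 = $51.61
SDI: only $183761.04 − $182262.48 = $1498.56 of this check is subject → $1498.56 × 0.005 = $7.49
Fitness reimbursement repayment: $84.27
Employee stock purchase plan: $54.10
Total deductions = $206.44 + $245.15 + $212.89 + $63.87 + $170.31 + $51.61 + $7.49 + $84.27 + $54.10 = $1096.13
Net pay = $2580.52 − $1096.13 = $1484.39

$1484.39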